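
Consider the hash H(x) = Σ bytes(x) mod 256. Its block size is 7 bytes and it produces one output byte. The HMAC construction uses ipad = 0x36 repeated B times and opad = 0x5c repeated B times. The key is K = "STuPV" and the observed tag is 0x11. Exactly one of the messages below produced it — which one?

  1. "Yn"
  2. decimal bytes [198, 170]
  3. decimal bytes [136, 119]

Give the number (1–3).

Key "STuPV" = 53 54 75 50 56 is 5 bytes ≤ B = 7; zero-pad to 7 bytes: K' = 53 54 75 50 56 00 00.
K' ⊕ ipad = 65 62 43 66 60 36 36; K' ⊕ opad = 0f 08 29 0c 0a 5c 5c.
m1: inner = H(65 62 43 66 60 36 36 59 6e) = 03; tag = H(0f 08 29 0c 0a 5c 5c 03) = 11 ← matches
m2: inner = H(65 62 43 66 60 36 36 c6 aa) = ac; tag = H(0f 08 29 0c 0a 5c 5c ac) = ba
m3: inner = H(65 62 43 66 60 36 36 88 77) = 3b; tag = H(0f 08 29 0c 0a 5c 5c 3b) = 49

1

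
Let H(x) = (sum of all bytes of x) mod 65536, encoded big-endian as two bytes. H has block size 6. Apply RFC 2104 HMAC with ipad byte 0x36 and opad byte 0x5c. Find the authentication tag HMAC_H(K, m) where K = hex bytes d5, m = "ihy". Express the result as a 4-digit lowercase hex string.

0293

Key hex bytes d5 is 1 byte ≤ B = 6; zero-pad to 6 bytes: K' = d5 00 00 00 00 00.
K' ⊕ ipad = e3 36 36 36 36 36.  K' ⊕ opad = 89 5c 5c 5c 5c 5c.
Inner input = (K'⊕ipad) ∥ m = e3 36 36 36 36 36 ∥ 69 68 79.
Inner hash: sum = 227+54+54+54+54+54+105+104+121 = 827 → 03 3b.
Outer input = (K'⊕opad) ∥ inner = 89 5c 5c 5c 5c 5c ∥ 03 3b.
Outer hash (tag): sum = 137+92+92+92+92+92+3+59 = 659 → 02 93.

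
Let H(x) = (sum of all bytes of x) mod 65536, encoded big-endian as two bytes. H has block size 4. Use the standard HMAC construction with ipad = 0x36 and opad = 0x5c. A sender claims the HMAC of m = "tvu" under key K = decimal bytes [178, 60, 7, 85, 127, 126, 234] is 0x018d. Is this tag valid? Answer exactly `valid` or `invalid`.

valid

Key decimal bytes [178, 60, 7, 85, 127, 126, 234] = b2 3c 07 55 7f 7e ea is 7 bytes > B = 4, so hash it first: H(key) = 03 31, then zero-pad to 4 bytes: K' = 03 31 00 00.
K' ⊕ ipad = 35 07 36 36; K' ⊕ opad = 5f 6d 5c 5c.
Inner hash: sum = 53+7+54+54+116+118+117 = 519 → 02 07.
Outer hash (recomputed tag): sum = 95+109+92+92+2+7 = 397 → 01 8d.
Recomputed tag = 018d; claimed = 018d → match.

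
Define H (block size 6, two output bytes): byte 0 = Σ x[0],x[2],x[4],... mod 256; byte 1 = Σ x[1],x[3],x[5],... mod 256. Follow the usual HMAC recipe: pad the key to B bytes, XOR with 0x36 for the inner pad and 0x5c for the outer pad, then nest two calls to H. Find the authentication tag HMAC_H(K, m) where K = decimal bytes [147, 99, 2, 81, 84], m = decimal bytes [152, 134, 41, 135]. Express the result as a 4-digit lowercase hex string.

31a7

Key decimal bytes [147, 99, 2, 81, 84] = 93 63 02 51 54 is 5 bytes ≤ B = 6; zero-pad to 6 bytes: K' = 93 63 02 51 54 00.
K' ⊕ ipad = a5 55 34 67 62 36.  K' ⊕ opad = cf 3f 5e 0d 08 5c.
Inner input = (K'⊕ipad) ∥ m = a5 55 34 67 62 36 ∥ 98 86 29 87.
Inner hash: even-index sum = 508 mod 256 = 252; odd-index sum = 511 mod 256 = 255 → fc ff.
Outer input = (K'⊕opad) ∥ inner = cf 3f 5e 0d 08 5c ∥ fc ff.
Outer hash (tag): even-index sum = 561 mod 256 = 49; odd-index sum = 423 mod 256 = 167 → 31 a7.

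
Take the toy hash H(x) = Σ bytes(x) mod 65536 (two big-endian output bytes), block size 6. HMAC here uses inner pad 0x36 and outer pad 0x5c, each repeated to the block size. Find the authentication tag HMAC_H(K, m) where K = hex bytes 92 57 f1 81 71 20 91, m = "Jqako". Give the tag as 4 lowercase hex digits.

0241

Key hex bytes 92 57 f1 81 71 20 91 is 7 bytes > B = 6, so hash it first: H(key) = 03 7d, then zero-pad to 6 bytes: K' = 03 7d 00 00 00 00.
K' ⊕ ipad = 35 4b 36 36 36 36.  K' ⊕ opad = 5f 21 5c 5c 5c 5c.
Inner input = (K'⊕ipad) ∥ m = 35 4b 36 36 36 36 ∥ 4a 71 61 6b 6f.
Inner hash: sum = 53+75+54+54+54+54+74+113+97+107+111 = 846 → 03 4e.
Outer input = (K'⊕opad) ∥ inner = 5f 21 5c 5c 5c 5c ∥ 03 4e.
Outer hash (tag): sum = 95+33+92+92+92+92+3+78 = 577 → 02 41.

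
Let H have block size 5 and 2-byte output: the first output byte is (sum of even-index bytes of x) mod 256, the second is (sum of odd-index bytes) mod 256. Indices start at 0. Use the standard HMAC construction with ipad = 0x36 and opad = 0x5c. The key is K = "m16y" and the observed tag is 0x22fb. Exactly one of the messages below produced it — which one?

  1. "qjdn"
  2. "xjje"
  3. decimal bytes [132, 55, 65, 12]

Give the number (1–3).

Key "m16y" = 6d 31 36 79 is 4 bytes ≤ B = 5; zero-pad to 5 bytes: K' = 6d 31 36 79 00.
K' ⊕ ipad = 5b 07 00 4f 36; K' ⊕ opad = 31 6d 6a 25 5c.
m1: inner = H(5b 07 00 4f 36 71 6a 64 6e) = 69 2b; tag = H(31 6d 6a 25 5c 69 2b) = 22fb ← matches
m2: inner = H(5b 07 00 4f 36 78 6a 6a 65) = 60 38; tag = H(31 6d 6a 25 5c 60 38) = 2ff2
m3: inner = H(5b 07 00 4f 36 84 37 41 0c) = d4 1b; tag = H(31 6d 6a 25 5c d4 1b) = 1266

1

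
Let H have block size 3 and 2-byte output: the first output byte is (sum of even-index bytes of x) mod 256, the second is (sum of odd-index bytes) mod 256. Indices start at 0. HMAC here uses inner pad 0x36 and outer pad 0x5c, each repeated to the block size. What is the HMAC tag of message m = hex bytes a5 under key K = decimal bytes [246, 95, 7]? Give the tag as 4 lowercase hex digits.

Key decimal bytes [246, 95, 7] = f6 5f 07 is exactly B = 3 bytes: K' = f6 5f 07.
K' ⊕ ipad = c0 69 31.  K' ⊕ opad = aa 03 5b.
Inner input = (K'⊕ipad) ∥ m = c0 69 31 ∥ a5.
Inner hash: even-index sum = 241 mod 256 = 241; odd-index sum = 270 mod 256 = 14 → f1 0e.
Outer input = (K'⊕opad) ∥ inner = aa 03 5b ∥ f1 0e.
Outer hash (tag): even-index sum = 275 mod 256 = 19; odd-index sum = 244 mod 256 = 244 → 13 f4.

13f4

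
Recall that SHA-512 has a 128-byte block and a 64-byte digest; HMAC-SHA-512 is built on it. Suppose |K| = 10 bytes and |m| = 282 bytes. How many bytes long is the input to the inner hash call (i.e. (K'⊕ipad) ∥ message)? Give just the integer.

410

Key is 10 ≤ 128 bytes, zero-padded: |K'| = 128.
Inner input = (K'⊕ipad) ∥ m → 128 + 282 = 410 bytes.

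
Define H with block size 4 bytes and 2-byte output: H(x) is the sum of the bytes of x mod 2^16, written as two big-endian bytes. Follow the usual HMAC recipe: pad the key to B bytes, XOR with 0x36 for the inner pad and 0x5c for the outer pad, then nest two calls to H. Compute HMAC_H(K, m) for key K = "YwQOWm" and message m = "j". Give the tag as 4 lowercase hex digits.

018b

Key "YwQOWm" = 59 77 51 4f 57 6d is 6 bytes > B = 4, so hash it first: H(key) = 02 34, then zero-pad to 4 bytes: K' = 02 34 00 00.
K' ⊕ ipad = 34 02 36 36.  K' ⊕ opad = 5e 68 5c 5c.
Inner input = (K'⊕ipad) ∥ m = 34 02 36 36 ∥ 6a.
Inner hash: sum = 52+2+54+54+106 = 268 → 01 0c.
Outer input = (K'⊕opad) ∥ inner = 5e 68 5c 5c ∥ 01 0c.
Outer hash (tag): sum = 94+104+92+92+1+12 = 395 → 01 8b.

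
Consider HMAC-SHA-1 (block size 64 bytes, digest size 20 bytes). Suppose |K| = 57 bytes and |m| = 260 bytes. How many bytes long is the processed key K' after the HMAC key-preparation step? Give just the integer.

64

Key is 57 ≤ 64 bytes, zero-padded: |K'| = 64.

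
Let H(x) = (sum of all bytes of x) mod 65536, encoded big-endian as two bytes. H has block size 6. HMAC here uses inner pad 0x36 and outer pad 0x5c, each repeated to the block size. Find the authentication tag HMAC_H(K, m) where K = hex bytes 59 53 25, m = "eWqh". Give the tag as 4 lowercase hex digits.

01c2

Key hex bytes 59 53 25 is 3 bytes ≤ B = 6; zero-pad to 6 bytes: K' = 59 53 25 00 00 00.
K' ⊕ ipad = 6f 65 13 36 36 36.  K' ⊕ opad = 05 0f 79 5c 5c 5c.
Inner input = (K'⊕ipad) ∥ m = 6f 65 13 36 36 36 ∥ 65 57 71 68.
Inner hash: sum = 111+101+19+54+54+54+101+87+113+104 = 798 → 03 1e.
Outer input = (K'⊕opad) ∥ inner = 05 0f 79 5c 5c 5c ∥ 03 1e.
Outer hash (tag): sum = 5+15+121+92+92+92+3+30 = 450 → 01 c2.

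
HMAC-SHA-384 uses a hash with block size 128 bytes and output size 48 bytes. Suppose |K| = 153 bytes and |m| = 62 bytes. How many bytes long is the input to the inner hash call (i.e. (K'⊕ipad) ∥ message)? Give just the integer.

190

Key is 153 > 128 bytes, so it is hashed to 48 bytes then zero-padded to 128: |K'| = 128.
Inner input = (K'⊕ipad) ∥ m → 128 + 62 = 190 bytes.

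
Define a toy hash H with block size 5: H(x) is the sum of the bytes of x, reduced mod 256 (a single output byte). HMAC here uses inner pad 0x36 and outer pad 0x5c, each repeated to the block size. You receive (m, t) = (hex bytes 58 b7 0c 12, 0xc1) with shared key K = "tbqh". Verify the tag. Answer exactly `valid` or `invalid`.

Key "tbqh" = 74 62 71 68 is 4 bytes ≤ B = 5; zero-pad to 5 bytes: K' = 74 62 71 68 00.
K' ⊕ ipad = 42 54 47 5e 36; K' ⊕ opad = 28 3e 2d 34 5c.
Inner hash: sum = 66+84+71+94+54+88+183+12+18 = 670; mod 256 = 158 → 9e.
Outer hash (recomputed tag): sum = 40+62+45+52+92+158 = 449; mod 256 = 193 → c1.
Recomputed tag = c1; claimed = c1 → match.

valid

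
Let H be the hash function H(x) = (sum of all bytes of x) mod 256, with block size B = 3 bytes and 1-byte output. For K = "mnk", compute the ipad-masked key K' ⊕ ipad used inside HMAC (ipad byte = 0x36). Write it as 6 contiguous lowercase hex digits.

5b585d

Key "mnk" = 6d 6e 6b is exactly B = 3 bytes: K' = 6d 6e 6b.
XOR each byte with 0x36: 6d⊕36=5b, 6e⊕36=58, 6b⊕36=5d.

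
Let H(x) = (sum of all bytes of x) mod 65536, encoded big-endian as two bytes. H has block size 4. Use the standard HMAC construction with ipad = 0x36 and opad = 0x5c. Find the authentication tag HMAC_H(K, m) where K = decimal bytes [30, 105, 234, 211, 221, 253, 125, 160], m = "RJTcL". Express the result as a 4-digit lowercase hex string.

Key decimal bytes [30, 105, 234, 211, 221, 253, 125, 160] = 1e 69 ea d3 dd fd 7d a0 is 8 bytes > B = 4, so hash it first: H(key) = 05 3b, then zero-pad to 4 bytes: K' = 05 3b 00 00.
K' ⊕ ipad = 33 0d 36 36.  K' ⊕ opad = 59 67 5c 5c.
Inner input = (K'⊕ipad) ∥ m = 33 0d 36 36 ∥ 52 4a 54 63 4c.
Inner hash: sum = 51+13+54+54+82+74+84+99+76 = 587 → 02 4b.
Outer input = (K'⊕opad) ∥ inner = 59 67 5c 5c ∥ 02 4b.
Outer hash (tag): sum = 89+103+92+92+2+75 = 453 → 01 c5.

01c5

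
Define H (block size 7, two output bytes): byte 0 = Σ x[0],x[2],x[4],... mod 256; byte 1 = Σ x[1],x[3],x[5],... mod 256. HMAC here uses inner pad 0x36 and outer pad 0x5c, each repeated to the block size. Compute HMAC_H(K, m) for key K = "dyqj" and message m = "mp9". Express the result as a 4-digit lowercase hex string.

Key "dyqj" = 64 79 71 6a is 4 bytes ≤ B = 7; zero-pad to 7 bytes: K' = 64 79 71 6a 00 00 00.
K' ⊕ ipad = 52 4f 47 5c 36 36 36.  K' ⊕ opad = 38 25 2d 36 5c 5c 5c.
Inner input = (K'⊕ipad) ∥ m = 52 4f 47 5c 36 36 36 ∥ 6d 70 39.
Inner hash: even-index sum = 373 mod 256 = 117; odd-index sum = 391 mod 256 = 135 → 75 87.
Outer input = (K'⊕opad) ∥ inner = 38 25 2d 36 5c 5c 5c ∥ 75 87.
Outer hash (tag): even-index sum = 420 mod 256 = 164; odd-index sum = 300 mod 256 = 44 → a4 2c.

a42c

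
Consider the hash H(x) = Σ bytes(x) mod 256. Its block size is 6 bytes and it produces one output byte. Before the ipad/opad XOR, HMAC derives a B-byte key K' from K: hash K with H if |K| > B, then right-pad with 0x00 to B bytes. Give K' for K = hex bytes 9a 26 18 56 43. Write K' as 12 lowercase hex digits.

9a2618564300

Key hex bytes 9a 26 18 56 43 is 5 bytes ≤ B = 6; zero-pad to 6 bytes: K' = 9a 26 18 56 43 00.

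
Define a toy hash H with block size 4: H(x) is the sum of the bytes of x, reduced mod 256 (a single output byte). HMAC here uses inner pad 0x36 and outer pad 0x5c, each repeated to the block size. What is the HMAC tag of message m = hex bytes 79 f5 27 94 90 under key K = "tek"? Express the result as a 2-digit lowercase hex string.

Key "tek" = 74 65 6b is 3 bytes ≤ B = 4; zero-pad to 4 bytes: K' = 74 65 6b 00.
K' ⊕ ipad = 42 53 5d 36.  K' ⊕ opad = 28 39 37 5c.
Inner input = (K'⊕ipad) ∥ m = 42 53 5d 36 ∥ 79 f5 27 94 90.
Inner hash: sum = 66+83+93+54+121+245+39+148+144 = 993; mod 256 = 225 → e1.
Outer input = (K'⊕opad) ∥ inner = 28 39 37 5c ∥ e1.
Outer hash (tag): sum = 40+57+55+92+225 = 469; mod 256 = 213 → d5.

d5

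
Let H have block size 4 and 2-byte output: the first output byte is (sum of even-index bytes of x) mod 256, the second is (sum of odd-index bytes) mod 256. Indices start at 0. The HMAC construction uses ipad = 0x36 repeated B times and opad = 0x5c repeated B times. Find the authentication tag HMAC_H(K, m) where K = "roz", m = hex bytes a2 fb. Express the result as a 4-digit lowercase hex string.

Key "roz" = 72 6f 7a is 3 bytes ≤ B = 4; zero-pad to 4 bytes: K' = 72 6f 7a 00.
K' ⊕ ipad = 44 59 4c 36.  K' ⊕ opad = 2e 33 26 5c.
Inner input = (K'⊕ipad) ∥ m = 44 59 4c 36 ∥ a2 fb.
Inner hash: even-index sum = 306 mod 256 = 50; odd-index sum = 394 mod 256 = 138 → 32 8a.
Outer input = (K'⊕opad) ∥ inner = 2e 33 26 5c ∥ 32 8a.
Outer hash (tag): even-index sum = 134 mod 256 = 134; odd-index sum = 281 mod 256 = 25 → 86 19.

8619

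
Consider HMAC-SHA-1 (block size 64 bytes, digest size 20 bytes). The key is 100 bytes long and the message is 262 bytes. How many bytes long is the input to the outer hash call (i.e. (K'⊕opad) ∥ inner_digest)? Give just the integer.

Key is 100 > 64 bytes, so it is hashed to 20 bytes then zero-padded to 64: |K'| = 64.
Outer input = (K'⊕opad) ∥ H(inner) → 64 + 20 = 84 bytes.

84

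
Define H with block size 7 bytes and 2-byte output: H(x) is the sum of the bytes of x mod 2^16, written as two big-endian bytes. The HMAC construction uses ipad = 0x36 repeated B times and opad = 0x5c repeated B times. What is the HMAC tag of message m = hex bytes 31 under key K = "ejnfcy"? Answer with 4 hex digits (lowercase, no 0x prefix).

Key "ejnfcy" = 65 6a 6e 66 63 79 is 6 bytes ≤ B = 7; zero-pad to 7 bytes: K' = 65 6a 6e 66 63 79 00.
K' ⊕ ipad = 53 5c 58 50 55 4f 36.  K' ⊕ opad = 39 36 32 3a 3f 25 5c.
Inner input = (K'⊕ipad) ∥ m = 53 5c 58 50 55 4f 36 ∥ 31.
Inner hash: sum = 83+92+88+80+85+79+54+49 = 610 → 02 62.
Outer input = (K'⊕opad) ∥ inner = 39 36 32 3a 3f 25 5c ∥ 02 62.
Outer hash (tag): sum = 57+54+50+58+63+37+92+2+98 = 511 → 01 ff.

01ff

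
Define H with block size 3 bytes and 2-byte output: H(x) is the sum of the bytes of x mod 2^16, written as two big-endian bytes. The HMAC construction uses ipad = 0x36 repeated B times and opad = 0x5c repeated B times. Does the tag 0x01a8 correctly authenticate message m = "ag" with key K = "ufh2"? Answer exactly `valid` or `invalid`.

invalid

Key "ufh2" = 75 66 68 32 is 4 bytes > B = 3, so hash it first: H(key) = 01 75, then zero-pad to 3 bytes: K' = 01 75 00.
K' ⊕ ipad = 37 43 36; K' ⊕ opad = 5d 29 5c.
Inner hash: sum = 55+67+54+97+103 = 376 → 01 78.
Outer hash (recomputed tag): sum = 93+41+92+1+120 = 347 → 01 5b.
Recomputed tag = 015b; claimed = 01a8 → mismatch.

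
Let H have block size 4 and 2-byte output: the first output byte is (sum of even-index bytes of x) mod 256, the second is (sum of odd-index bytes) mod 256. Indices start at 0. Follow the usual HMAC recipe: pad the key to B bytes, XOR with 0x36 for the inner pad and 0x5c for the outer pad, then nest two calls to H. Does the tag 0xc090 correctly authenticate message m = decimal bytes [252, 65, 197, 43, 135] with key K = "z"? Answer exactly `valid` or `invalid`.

invalid

Key "z" = 7a is 1 byte ≤ B = 4; zero-pad to 4 bytes: K' = 7a 00 00 00.
K' ⊕ ipad = 4c 36 36 36; K' ⊕ opad = 26 5c 5c 5c.
Inner hash: even-index sum = 714 mod 256 = 202; odd-index sum = 216 mod 256 = 216 → ca d8.
Outer hash (recomputed tag): even-index sum = 332 mod 256 = 76; odd-index sum = 400 mod 256 = 144 → 4c 90.
Recomputed tag = 4c90; claimed = c090 → mismatch.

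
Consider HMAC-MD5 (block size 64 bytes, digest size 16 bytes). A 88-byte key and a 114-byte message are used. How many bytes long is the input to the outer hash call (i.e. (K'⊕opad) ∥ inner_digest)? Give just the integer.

80

Key is 88 > 64 bytes, so it is hashed to 16 bytes then zero-padded to 64: |K'| = 64.
Outer input = (K'⊕opad) ∥ H(inner) → 64 + 16 = 80 bytes.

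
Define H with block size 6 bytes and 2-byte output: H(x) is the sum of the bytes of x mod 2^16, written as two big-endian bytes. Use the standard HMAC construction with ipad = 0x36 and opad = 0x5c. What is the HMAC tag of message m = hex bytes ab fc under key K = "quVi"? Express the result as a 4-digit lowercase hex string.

01ac

Key "quVi" = 71 75 56 69 is 4 bytes ≤ B = 6; zero-pad to 6 bytes: K' = 71 75 56 69 00 00.
K' ⊕ ipad = 47 43 60 5f 36 36.  K' ⊕ opad = 2d 29 0a 35 5c 5c.
Inner input = (K'⊕ipad) ∥ m = 47 43 60 5f 36 36 ∥ ab fc.
Inner hash: sum = 71+67+96+95+54+54+171+252 = 860 → 03 5c.
Outer input = (K'⊕opad) ∥ inner = 2d 29 0a 35 5c 5c ∥ 03 5c.
Outer hash (tag): sum = 45+41+10+53+92+92+3+92 = 428 → 01 ac.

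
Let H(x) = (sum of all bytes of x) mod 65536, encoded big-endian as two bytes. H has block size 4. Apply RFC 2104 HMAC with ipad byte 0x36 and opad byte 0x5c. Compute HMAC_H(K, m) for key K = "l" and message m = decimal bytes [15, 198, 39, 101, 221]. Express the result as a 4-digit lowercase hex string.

0181

Key "l" = 6c is 1 byte ≤ B = 4; zero-pad to 4 bytes: K' = 6c 00 00 00.
K' ⊕ ipad = 5a 36 36 36.  K' ⊕ opad = 30 5c 5c 5c.
Inner input = (K'⊕ipad) ∥ m = 5a 36 36 36 ∥ 0f c6 27 65 dd.
Inner hash: sum = 90+54+54+54+15+198+39+101+221 = 826 → 03 3a.
Outer input = (K'⊕opad) ∥ inner = 30 5c 5c 5c ∥ 03 3a.
Outer hash (tag): sum = 48+92+92+92+3+58 = 385 → 01 81.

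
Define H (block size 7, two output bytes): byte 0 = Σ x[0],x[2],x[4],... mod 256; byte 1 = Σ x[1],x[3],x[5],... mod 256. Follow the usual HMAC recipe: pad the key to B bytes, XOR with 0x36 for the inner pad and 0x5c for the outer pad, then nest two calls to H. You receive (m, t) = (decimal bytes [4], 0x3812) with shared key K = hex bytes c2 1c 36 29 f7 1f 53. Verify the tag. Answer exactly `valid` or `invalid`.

valid

Key hex bytes c2 1c 36 29 f7 1f 53 is exactly B = 7 bytes: K' = c2 1c 36 29 f7 1f 53.
K' ⊕ ipad = f4 2a 00 1f c1 29 65; K' ⊕ opad = 9e 40 6a 75 ab 43 0f.
Inner hash: even-index sum = 538 mod 256 = 26; odd-index sum = 118 mod 256 = 118 → 1a 76.
Outer hash (recomputed tag): even-index sum = 568 mod 256 = 56; odd-index sum = 274 mod 256 = 18 → 38 12.
Recomputed tag = 3812; claimed = 3812 → match.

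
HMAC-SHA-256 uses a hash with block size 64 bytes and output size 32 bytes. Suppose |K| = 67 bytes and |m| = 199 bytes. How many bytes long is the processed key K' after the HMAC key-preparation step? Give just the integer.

64

Key is 67 > 64 bytes, so it is hashed to 32 bytes then zero-padded to 64: |K'| = 64.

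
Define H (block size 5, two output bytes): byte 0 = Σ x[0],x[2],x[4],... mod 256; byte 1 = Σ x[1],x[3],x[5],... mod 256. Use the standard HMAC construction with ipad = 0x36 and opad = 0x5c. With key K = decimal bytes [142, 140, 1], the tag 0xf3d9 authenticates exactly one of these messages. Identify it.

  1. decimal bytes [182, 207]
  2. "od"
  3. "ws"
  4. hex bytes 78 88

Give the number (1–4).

Key decimal bytes [142, 140, 1] = 8e 8c 01 is 3 bytes ≤ B = 5; zero-pad to 5 bytes: K' = 8e 8c 01 00 00.
K' ⊕ ipad = b8 ba 37 36 36; K' ⊕ opad = d2 d0 5d 5c 5c.
m1: inner = H(b8 ba 37 36 36 b6 cf) = f4 a6; tag = H(d2 d0 5d 5c 5c f4 a6) = 3120
m2: inner = H(b8 ba 37 36 36 6f 64) = 89 5f; tag = H(d2 d0 5d 5c 5c 89 5f) = eab5
m3: inner = H(b8 ba 37 36 36 77 73) = 98 67; tag = H(d2 d0 5d 5c 5c 98 67) = f2c4
m4: inner = H(b8 ba 37 36 36 78 88) = ad 68; tag = H(d2 d0 5d 5c 5c ad 68) = f3d9 ← matches

4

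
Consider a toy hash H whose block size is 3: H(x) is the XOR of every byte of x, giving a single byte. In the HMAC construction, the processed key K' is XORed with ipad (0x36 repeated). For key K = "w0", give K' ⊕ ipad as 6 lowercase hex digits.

Key "w0" = 77 30 is 2 bytes ≤ B = 3; zero-pad to 3 bytes: K' = 77 30 00.
XOR each byte with 0x36: 77⊕36=41, 30⊕36=06, 00⊕36=36.

410636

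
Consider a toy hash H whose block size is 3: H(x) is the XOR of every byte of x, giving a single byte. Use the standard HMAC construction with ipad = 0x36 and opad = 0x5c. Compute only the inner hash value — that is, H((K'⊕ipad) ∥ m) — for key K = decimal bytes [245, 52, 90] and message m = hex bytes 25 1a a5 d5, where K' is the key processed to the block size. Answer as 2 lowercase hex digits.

Key decimal bytes [245, 52, 90] = f5 34 5a is exactly B = 3 bytes: K' = f5 34 5a.
K' ⊕ ipad = c3 02 6c.
Inner input = c3 02 6c ∥ 25 1a a5 d5.
Inner hash: XOR c3⊕02⊕6c⊕25⊕1a⊕a5⊕d5 = e2.

e2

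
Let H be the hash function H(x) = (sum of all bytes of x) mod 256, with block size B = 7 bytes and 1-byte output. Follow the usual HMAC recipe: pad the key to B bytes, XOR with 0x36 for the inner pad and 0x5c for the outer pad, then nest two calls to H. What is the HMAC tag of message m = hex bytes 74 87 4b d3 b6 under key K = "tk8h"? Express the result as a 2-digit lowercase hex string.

87

Key "tk8h" = 74 6b 38 68 is 4 bytes ≤ B = 7; zero-pad to 7 bytes: K' = 74 6b 38 68 00 00 00.
K' ⊕ ipad = 42 5d 0e 5e 36 36 36.  K' ⊕ opad = 28 37 64 34 5c 5c 5c.
Inner input = (K'⊕ipad) ∥ m = 42 5d 0e 5e 36 36 36 ∥ 74 87 4b d3 b6.
Inner hash: sum = 66+93+14+94+54+54+54+116+135+75+211+182 = 1148; mod 256 = 124 → 7c.
Outer input = (K'⊕opad) ∥ inner = 28 37 64 34 5c 5c 5c ∥ 7c.
Outer hash (tag): sum = 40+55+100+52+92+92+92+124 = 647; mod 256 = 135 → 87.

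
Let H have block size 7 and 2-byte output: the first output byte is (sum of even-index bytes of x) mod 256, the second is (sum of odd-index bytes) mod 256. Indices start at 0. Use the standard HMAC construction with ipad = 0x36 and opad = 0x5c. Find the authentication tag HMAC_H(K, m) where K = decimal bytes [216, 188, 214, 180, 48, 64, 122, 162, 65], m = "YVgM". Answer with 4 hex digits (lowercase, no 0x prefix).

Key decimal bytes [216, 188, 214, 180, 48, 64, 122, 162, 65] = d8 bc d6 b4 30 40 7a a2 41 is 9 bytes > B = 7, so hash it first: H(key) = 99 52, then zero-pad to 7 bytes: K' = 99 52 00 00 00 00 00.
K' ⊕ ipad = af 64 36 36 36 36 36.  K' ⊕ opad = c5 0e 5c 5c 5c 5c 5c.
Inner input = (K'⊕ipad) ∥ m = af 64 36 36 36 36 36 ∥ 59 56 67 4d.
Inner hash: even-index sum = 500 mod 256 = 244; odd-index sum = 400 mod 256 = 144 → f4 90.
Outer input = (K'⊕opad) ∥ inner = c5 0e 5c 5c 5c 5c 5c ∥ f4 90.
Outer hash (tag): even-index sum = 617 mod 256 = 105; odd-index sum = 442 mod 256 = 186 → 69 ba.

69ba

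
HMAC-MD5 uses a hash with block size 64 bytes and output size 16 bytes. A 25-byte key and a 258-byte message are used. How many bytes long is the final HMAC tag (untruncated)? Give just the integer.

16

The tag is one MD5 digest: 16 bytes.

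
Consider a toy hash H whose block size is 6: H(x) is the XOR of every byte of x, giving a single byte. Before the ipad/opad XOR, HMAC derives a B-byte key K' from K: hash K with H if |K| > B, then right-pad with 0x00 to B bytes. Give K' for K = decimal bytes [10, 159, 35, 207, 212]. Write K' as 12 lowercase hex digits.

0a9f23cfd400

Key decimal bytes [10, 159, 35, 207, 212] = 0a 9f 23 cf d4 is 5 bytes ≤ B = 6; zero-pad to 6 bytes: K' = 0a 9f 23 cf d4 00.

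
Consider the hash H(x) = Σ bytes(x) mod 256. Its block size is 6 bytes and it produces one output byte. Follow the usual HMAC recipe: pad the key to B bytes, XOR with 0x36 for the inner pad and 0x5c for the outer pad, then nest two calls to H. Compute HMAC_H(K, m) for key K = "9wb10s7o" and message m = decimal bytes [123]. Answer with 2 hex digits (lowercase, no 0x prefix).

df

Key "9wb10s7o" = 39 77 62 31 30 73 37 6f is 8 bytes > B = 6, so hash it first: H(key) = 8c, then zero-pad to 6 bytes: K' = 8c 00 00 00 00 00.
K' ⊕ ipad = ba 36 36 36 36 36.  K' ⊕ opad = d0 5c 5c 5c 5c 5c.
Inner input = (K'⊕ipad) ∥ m = ba 36 36 36 36 36 ∥ 7b.
Inner hash: sum = 186+54+54+54+54+54+123 = 579; mod 256 = 67 → 43.
Outer input = (K'⊕opad) ∥ inner = d0 5c 5c 5c 5c 5c ∥ 43.
Outer hash (tag): sum = 208+92+92+92+92+92+67 = 735; mod 256 = 223 → df.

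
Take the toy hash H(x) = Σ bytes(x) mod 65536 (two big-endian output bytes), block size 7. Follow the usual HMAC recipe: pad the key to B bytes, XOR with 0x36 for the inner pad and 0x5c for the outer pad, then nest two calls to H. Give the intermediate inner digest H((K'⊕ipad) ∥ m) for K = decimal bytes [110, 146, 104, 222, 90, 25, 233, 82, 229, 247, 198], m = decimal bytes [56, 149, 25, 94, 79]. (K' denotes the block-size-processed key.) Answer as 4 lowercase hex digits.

Key decimal bytes [110, 146, 104, 222, 90, 25, 233, 82, 229, 247, 198] = 6e 92 68 de 5a 19 e9 52 e5 f7 c6 is 11 bytes > B = 7, so hash it first: H(key) = 06 96, then zero-pad to 7 bytes: K' = 06 96 00 00 00 00 00.
K' ⊕ ipad = 30 a0 36 36 36 36 36.
Inner input = 30 a0 36 36 36 36 36 ∥ 38 95 19 5e 4f.
Inner hash: sum = 48+160+54+54+54+54+54+56+149+25+94+79 = 881 → 03 71.

0371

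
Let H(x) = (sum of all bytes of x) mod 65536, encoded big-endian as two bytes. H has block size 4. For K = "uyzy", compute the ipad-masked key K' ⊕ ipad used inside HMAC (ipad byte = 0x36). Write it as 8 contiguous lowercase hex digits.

Key "uyzy" = 75 79 7a 79 is exactly B = 4 bytes: K' = 75 79 7a 79.
XOR each byte with 0x36: 75⊕36=43, 79⊕36=4f, 7a⊕36=4c, 79⊕36=4f.

434f4c4f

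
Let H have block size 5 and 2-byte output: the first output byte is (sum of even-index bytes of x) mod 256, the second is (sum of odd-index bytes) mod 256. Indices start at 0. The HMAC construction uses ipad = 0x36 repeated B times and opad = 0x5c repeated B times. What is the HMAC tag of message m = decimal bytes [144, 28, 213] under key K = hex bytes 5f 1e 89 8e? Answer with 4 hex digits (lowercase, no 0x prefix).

Key hex bytes 5f 1e 89 8e is 4 bytes ≤ B = 5; zero-pad to 5 bytes: K' = 5f 1e 89 8e 00.
K' ⊕ ipad = 69 28 bf b8 36.  K' ⊕ opad = 03 42 d5 d2 5c.
Inner input = (K'⊕ipad) ∥ m = 69 28 bf b8 36 ∥ 90 1c d5.
Inner hash: even-index sum = 378 mod 256 = 122; odd-index sum = 581 mod 256 = 69 → 7a 45.
Outer input = (K'⊕opad) ∥ inner = 03 42 d5 d2 5c ∥ 7a 45.
Outer hash (tag): even-index sum = 377 mod 256 = 121; odd-index sum = 398 mod 256 = 142 → 79 8e.

798e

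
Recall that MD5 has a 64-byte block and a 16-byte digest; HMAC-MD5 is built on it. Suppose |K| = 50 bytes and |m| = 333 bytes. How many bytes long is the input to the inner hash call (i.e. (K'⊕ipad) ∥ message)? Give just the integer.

397

Key is 50 ≤ 64 bytes, zero-padded: |K'| = 64.
Inner input = (K'⊕ipad) ∥ m → 64 + 333 = 397 bytes.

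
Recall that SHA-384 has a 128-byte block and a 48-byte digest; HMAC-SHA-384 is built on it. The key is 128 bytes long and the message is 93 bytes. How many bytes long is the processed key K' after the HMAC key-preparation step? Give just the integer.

Key is 128 ≤ 128 bytes, zero-padded: |K'| = 128.

128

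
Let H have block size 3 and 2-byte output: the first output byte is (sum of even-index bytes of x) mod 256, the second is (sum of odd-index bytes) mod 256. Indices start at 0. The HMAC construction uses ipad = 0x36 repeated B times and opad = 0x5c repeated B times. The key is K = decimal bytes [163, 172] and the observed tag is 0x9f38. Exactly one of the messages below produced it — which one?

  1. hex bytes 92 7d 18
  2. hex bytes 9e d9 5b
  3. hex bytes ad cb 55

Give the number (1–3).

Key decimal bytes [163, 172] = a3 ac is 2 bytes ≤ B = 3; zero-pad to 3 bytes: K' = a3 ac 00.
K' ⊕ ipad = 95 9a 36; K' ⊕ opad = ff f0 5c.
m1: inner = H(95 9a 36 92 7d 18) = 48 44; tag = H(ff f0 5c 48 44) = 9f38 ← matches
m2: inner = H(95 9a 36 9e d9 5b) = a4 93; tag = H(ff f0 5c a4 93) = ee94
m3: inner = H(95 9a 36 ad cb 55) = 96 9c; tag = H(ff f0 5c 96 9c) = f786

1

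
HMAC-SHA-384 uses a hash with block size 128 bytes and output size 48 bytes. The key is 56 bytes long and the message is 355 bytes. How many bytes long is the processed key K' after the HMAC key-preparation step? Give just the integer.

Key is 56 ≤ 128 bytes, zero-padded: |K'| = 128.

128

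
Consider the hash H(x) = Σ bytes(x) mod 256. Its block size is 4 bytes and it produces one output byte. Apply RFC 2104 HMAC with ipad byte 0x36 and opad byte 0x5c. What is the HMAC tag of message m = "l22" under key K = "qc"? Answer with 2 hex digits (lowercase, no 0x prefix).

fc

Key "qc" = 71 63 is 2 bytes ≤ B = 4; zero-pad to 4 bytes: K' = 71 63 00 00.
K' ⊕ ipad = 47 55 36 36.  K' ⊕ opad = 2d 3f 5c 5c.
Inner input = (K'⊕ipad) ∥ m = 47 55 36 36 ∥ 6c 32 32.
Inner hash: sum = 71+85+54+54+108+50+50 = 472; mod 256 = 216 → d8.
Outer input = (K'⊕opad) ∥ inner = 2d 3f 5c 5c ∥ d8.
Outer hash (tag): sum = 45+63+92+92+216 = 508; mod 256 = 252 → fc.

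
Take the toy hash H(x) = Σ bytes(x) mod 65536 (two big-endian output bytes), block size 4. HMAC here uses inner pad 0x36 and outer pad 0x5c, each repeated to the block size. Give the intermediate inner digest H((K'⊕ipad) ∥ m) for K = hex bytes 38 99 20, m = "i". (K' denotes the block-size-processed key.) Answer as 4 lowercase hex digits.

0172

Key hex bytes 38 99 20 is 3 bytes ≤ B = 4; zero-pad to 4 bytes: K' = 38 99 20 00.
K' ⊕ ipad = 0e af 16 36.
Inner input = 0e af 16 36 ∥ 69.
Inner hash: sum = 14+175+22+54+105 = 370 → 01 72.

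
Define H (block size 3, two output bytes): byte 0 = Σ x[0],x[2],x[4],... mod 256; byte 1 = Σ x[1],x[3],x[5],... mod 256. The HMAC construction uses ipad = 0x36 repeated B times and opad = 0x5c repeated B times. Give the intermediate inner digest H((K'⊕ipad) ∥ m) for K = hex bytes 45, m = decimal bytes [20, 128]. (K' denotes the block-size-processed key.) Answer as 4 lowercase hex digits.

Key hex bytes 45 is 1 byte ≤ B = 3; zero-pad to 3 bytes: K' = 45 00 00.
K' ⊕ ipad = 73 36 36.
Inner input = 73 36 36 ∥ 14 80.
Inner hash: even-index sum = 297 mod 256 = 41; odd-index sum = 74 mod 256 = 74 → 29 4a.

294a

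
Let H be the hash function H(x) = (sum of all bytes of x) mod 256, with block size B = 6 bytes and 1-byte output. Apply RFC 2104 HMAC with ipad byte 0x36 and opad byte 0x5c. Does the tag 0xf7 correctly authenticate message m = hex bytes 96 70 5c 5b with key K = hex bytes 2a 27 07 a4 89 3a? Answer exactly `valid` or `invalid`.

Key hex bytes 2a 27 07 a4 89 3a is exactly B = 6 bytes: K' = 2a 27 07 a4 89 3a.
K' ⊕ ipad = 1c 11 31 92 bf 0c; K' ⊕ opad = 76 7b 5b f8 d5 66.
Inner hash: sum = 28+17+49+146+191+12+150+112+92+91 = 888; mod 256 = 120 → 78.
Outer hash (recomputed tag): sum = 118+123+91+248+213+102+120 = 1015; mod 256 = 247 → f7.
Recomputed tag = f7; claimed = f7 → match.

valid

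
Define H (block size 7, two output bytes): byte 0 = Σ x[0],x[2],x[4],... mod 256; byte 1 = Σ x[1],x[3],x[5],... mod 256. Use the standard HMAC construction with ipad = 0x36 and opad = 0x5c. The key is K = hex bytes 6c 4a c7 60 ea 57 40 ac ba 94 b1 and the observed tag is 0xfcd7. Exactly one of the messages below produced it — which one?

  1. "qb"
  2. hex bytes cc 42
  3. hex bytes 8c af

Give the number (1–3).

Key hex bytes 6c 4a c7 60 ea 57 40 ac ba 94 b1 is 11 bytes > B = 7, so hash it first: H(key) = c8 41, then zero-pad to 7 bytes: K' = c8 41 00 00 00 00 00.
K' ⊕ ipad = fe 77 36 36 36 36 36; K' ⊕ opad = 94 1d 5c 5c 5c 5c 5c.
m1: inner = H(fe 77 36 36 36 36 36 71 62) = 02 54; tag = H(94 1d 5c 5c 5c 5c 5c 02 54) = fcd7 ← matches
m2: inner = H(fe 77 36 36 36 36 36 cc 42) = e2 af; tag = H(94 1d 5c 5c 5c 5c 5c e2 af) = 57b7
m3: inner = H(fe 77 36 36 36 36 36 8c af) = 4f 6f; tag = H(94 1d 5c 5c 5c 5c 5c 4f 6f) = 1724

1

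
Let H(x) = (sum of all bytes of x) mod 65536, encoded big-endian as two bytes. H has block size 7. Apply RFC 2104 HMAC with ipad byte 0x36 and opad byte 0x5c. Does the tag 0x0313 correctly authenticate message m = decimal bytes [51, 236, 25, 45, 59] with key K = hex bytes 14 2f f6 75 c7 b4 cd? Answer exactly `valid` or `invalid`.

invalid

Key hex bytes 14 2f f6 75 c7 b4 cd is exactly B = 7 bytes: K' = 14 2f f6 75 c7 b4 cd.
K' ⊕ ipad = 22 19 c0 43 f1 82 fb; K' ⊕ opad = 48 73 aa 29 9b e8 91.
Inner hash: sum = 34+25+192+67+241+130+251+51+236+25+45+59 = 1356 → 05 4c.
Outer hash (recomputed tag): sum = 72+115+170+41+155+232+145+5+76 = 1011 → 03 f3.
Recomputed tag = 03f3; claimed = 0313 → mismatch.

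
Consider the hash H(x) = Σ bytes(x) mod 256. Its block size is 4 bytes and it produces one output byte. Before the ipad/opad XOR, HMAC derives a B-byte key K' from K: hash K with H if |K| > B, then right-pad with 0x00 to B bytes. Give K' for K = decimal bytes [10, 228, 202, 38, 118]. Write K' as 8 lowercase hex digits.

54000000

|K| = 5 > B = 4, so first hash the key.
H(K): sum = 10+228+202+38+118 = 596; mod 256 = 84 → 54.
Zero-pad H(K) = 54 to 4 bytes: K' = 54 00 00 00.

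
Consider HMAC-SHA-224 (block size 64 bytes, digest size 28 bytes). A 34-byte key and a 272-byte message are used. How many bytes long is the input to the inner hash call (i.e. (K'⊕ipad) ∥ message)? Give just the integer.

336

Key is 34 ≤ 64 bytes, zero-padded: |K'| = 64.
Inner input = (K'⊕ipad) ∥ m → 64 + 272 = 336 bytes.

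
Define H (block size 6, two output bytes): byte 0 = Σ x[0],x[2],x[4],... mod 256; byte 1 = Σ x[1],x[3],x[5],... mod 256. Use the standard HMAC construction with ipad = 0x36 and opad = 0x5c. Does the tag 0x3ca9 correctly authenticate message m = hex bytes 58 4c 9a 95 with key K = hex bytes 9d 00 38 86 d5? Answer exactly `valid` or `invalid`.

Key hex bytes 9d 00 38 86 d5 is 5 bytes ≤ B = 6; zero-pad to 6 bytes: K' = 9d 00 38 86 d5 00.
K' ⊕ ipad = ab 36 0e b0 e3 36; K' ⊕ opad = c1 5c 64 da 89 5c.
Inner hash: even-index sum = 654 mod 256 = 142; odd-index sum = 509 mod 256 = 253 → 8e fd.
Outer hash (recomputed tag): even-index sum = 572 mod 256 = 60; odd-index sum = 655 mod 256 = 143 → 3c 8f.
Recomputed tag = 3c8f; claimed = 3ca9 → mismatch.

invalid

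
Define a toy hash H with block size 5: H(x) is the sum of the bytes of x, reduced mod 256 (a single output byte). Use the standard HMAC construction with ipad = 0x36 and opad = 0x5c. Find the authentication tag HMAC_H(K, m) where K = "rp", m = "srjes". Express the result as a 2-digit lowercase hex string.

c1

Key "rp" = 72 70 is 2 bytes ≤ B = 5; zero-pad to 5 bytes: K' = 72 70 00 00 00.
K' ⊕ ipad = 44 46 36 36 36.  K' ⊕ opad = 2e 2c 5c 5c 5c.
Inner input = (K'⊕ipad) ∥ m = 44 46 36 36 36 ∥ 73 72 6a 65 73.
Inner hash: sum = 68+70+54+54+54+115+114+106+101+115 = 851; mod 256 = 83 → 53.
Outer input = (K'⊕opad) ∥ inner = 2e 2c 5c 5c 5c ∥ 53.
Outer hash (tag): sum = 46+44+92+92+92+83 = 449; mod 256 = 193 → c1.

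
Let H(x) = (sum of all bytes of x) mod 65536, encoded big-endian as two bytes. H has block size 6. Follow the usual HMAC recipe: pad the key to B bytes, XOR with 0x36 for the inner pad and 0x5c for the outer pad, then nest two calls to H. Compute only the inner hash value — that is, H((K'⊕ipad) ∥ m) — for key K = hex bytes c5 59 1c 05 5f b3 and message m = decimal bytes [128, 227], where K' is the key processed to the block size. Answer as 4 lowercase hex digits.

0410

Key hex bytes c5 59 1c 05 5f b3 is exactly B = 6 bytes: K' = c5 59 1c 05 5f b3.
K' ⊕ ipad = f3 6f 2a 33 69 85.
Inner input = f3 6f 2a 33 69 85 ∥ 80 e3.
Inner hash: sum = 243+111+42+51+105+133+128+227 = 1040 → 04 10.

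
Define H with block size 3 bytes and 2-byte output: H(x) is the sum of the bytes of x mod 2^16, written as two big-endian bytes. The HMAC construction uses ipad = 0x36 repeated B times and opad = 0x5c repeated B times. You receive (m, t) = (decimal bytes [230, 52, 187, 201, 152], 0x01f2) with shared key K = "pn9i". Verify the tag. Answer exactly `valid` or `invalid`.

Key "pn9i" = 70 6e 39 69 is 4 bytes > B = 3, so hash it first: H(key) = 01 80, then zero-pad to 3 bytes: K' = 01 80 00.
K' ⊕ ipad = 37 b6 36; K' ⊕ opad = 5d dc 5c.
Inner hash: sum = 55+182+54+230+52+187+201+152 = 1113 → 04 59.
Outer hash (recomputed tag): sum = 93+220+92+4+89 = 498 → 01 f2.
Recomputed tag = 01f2; claimed = 01f2 → match.

valid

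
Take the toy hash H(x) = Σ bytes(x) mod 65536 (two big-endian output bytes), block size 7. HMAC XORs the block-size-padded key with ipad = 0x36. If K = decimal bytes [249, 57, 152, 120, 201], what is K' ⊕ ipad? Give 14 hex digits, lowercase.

cf0fae4eff3636

Key decimal bytes [249, 57, 152, 120, 201] = f9 39 98 78 c9 is 5 bytes ≤ B = 7; zero-pad to 7 bytes: K' = f9 39 98 78 c9 00 00.
XOR each byte with 0x36: f9⊕36=cf, 39⊕36=0f, 98⊕36=ae, 78⊕36=4e, c9⊕36=ff, 00⊕36=36, 00⊕36=36.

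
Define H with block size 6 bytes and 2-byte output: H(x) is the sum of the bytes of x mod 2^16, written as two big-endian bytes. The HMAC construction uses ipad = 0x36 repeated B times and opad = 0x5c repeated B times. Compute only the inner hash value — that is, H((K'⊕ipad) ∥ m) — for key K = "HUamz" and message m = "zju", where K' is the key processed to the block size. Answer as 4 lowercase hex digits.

Key "HUamz" = 48 55 61 6d 7a is 5 bytes ≤ B = 6; zero-pad to 6 bytes: K' = 48 55 61 6d 7a 00.
K' ⊕ ipad = 7e 63 57 5b 4c 36.
Inner input = 7e 63 57 5b 4c 36 ∥ 7a 6a 75.
Inner hash: sum = 126+99+87+91+76+54+122+106+117 = 878 → 03 6e.

036e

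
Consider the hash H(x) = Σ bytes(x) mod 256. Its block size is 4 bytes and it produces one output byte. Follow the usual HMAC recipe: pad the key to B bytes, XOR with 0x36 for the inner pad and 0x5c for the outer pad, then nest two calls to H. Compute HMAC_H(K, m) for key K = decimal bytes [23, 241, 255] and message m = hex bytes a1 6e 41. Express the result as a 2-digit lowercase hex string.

2e

Key decimal bytes [23, 241, 255] = 17 f1 ff is 3 bytes ≤ B = 4; zero-pad to 4 bytes: K' = 17 f1 ff 00.
K' ⊕ ipad = 21 c7 c9 36.  K' ⊕ opad = 4b ad a3 5c.
Inner input = (K'⊕ipad) ∥ m = 21 c7 c9 36 ∥ a1 6e 41.
Inner hash: sum = 33+199+201+54+161+110+65 = 823; mod 256 = 55 → 37.
Outer input = (K'⊕opad) ∥ inner = 4b ad a3 5c ∥ 37.
Outer hash (tag): sum = 75+173+163+92+55 = 558; mod 256 = 46 → 2e.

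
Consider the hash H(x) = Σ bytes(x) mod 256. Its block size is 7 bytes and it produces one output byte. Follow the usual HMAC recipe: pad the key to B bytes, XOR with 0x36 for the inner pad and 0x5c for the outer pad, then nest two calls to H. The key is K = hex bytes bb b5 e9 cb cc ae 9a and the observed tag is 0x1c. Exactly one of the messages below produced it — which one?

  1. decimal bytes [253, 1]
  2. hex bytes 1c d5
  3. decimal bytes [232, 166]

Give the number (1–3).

Key hex bytes bb b5 e9 cb cc ae 9a is exactly B = 7 bytes: K' = bb b5 e9 cb cc ae 9a.
K' ⊕ ipad = 8d 83 df fd fa 98 ac; K' ⊕ opad = e7 e9 b5 97 90 f2 c6.
m1: inner = H(8d 83 df fd fa 98 ac fd 01) = 28; tag = H(e7 e9 b5 97 90 f2 c6 28) = 8c
m2: inner = H(8d 83 df fd fa 98 ac 1c d5) = 1b; tag = H(e7 e9 b5 97 90 f2 c6 1b) = 7f
m3: inner = H(8d 83 df fd fa 98 ac e8 a6) = b8; tag = H(e7 e9 b5 97 90 f2 c6 b8) = 1c ← matches

3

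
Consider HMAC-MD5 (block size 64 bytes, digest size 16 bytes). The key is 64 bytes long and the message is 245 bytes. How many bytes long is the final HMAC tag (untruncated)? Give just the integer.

16

The tag is one MD5 digest: 16 bytes.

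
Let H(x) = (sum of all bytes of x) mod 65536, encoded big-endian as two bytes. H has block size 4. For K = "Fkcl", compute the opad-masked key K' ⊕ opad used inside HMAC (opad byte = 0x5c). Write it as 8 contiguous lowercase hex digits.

1a373f30

Key "Fkcl" = 46 6b 63 6c is exactly B = 4 bytes: K' = 46 6b 63 6c.
XOR each byte with 0x5c: 46⊕5c=1a, 6b⊕5c=37, 63⊕5c=3f, 6c⊕5c=30.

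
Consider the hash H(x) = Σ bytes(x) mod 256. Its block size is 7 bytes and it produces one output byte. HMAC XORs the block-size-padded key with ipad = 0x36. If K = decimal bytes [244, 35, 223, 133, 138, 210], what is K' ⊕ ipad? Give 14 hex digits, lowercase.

c215e9b3bce436

Key decimal bytes [244, 35, 223, 133, 138, 210] = f4 23 df 85 8a d2 is 6 bytes ≤ B = 7; zero-pad to 7 bytes: K' = f4 23 df 85 8a d2 00.
XOR each byte with 0x36: f4⊕36=c2, 23⊕36=15, df⊕36=e9, 85⊕36=b3, 8a⊕36=bc, d2⊕36=e4, 00⊕36=36.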